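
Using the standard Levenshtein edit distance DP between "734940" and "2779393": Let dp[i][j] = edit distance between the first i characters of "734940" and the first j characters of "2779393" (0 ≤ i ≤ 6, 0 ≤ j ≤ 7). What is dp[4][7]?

5

   ''  2  7  7  9  3  9  3
''  0  1  2  3  4  5  6  7
 7  1  1  1  2  3  4  5  6
 3  2  2  2  2  3  3  4  5
 4  3  3  3  3  3  4  4  5
 9  4  4  4  4  3  4  4  5
 4  5  5  5  5  4  4  5  5
 0  6  6  6  6  5  5  5  6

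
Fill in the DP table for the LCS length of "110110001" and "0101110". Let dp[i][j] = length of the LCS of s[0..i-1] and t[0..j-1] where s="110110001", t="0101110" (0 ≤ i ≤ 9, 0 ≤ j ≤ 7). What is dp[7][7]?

5

   ''  0  1  0  1  1  1  0
''  0  0  0  0  0  0  0  0
 1  0  0  1  1  1  1  1  1
 1  0  0  1  1  2  2  2  2
 0  0  1  1  2  2  2  2  3
 1  0  1  2  2  3  3  3  3
 1  0  1  2  2  3  4  4  4
 0  0  1  2  3  3  4  4  5
 0  0  1  2  3  3  4  4  5
 0  0  1  2  3  3  4  4  5
 1  0  1  2  3  4  4  5  5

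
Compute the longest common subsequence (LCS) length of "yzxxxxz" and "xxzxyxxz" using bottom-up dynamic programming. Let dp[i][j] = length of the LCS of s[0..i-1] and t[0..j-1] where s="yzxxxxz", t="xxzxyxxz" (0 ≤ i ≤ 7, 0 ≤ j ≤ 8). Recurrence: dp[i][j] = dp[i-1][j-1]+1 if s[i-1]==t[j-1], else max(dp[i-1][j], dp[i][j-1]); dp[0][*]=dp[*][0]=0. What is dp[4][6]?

   ''  x  x  z  x  y  x  x  z
''  0  0  0  0  0  0  0  0  0
 y  0  0  0  0  0  1  1  1  1
 z  0  0  0  1  1  1  1  1  2
 x  0  1  1  1  2  2  2  2  2
 x  0  1  2  2  2  2  3  3  3
 x  0  1  2  2  3  3  3  4  4
 x  0  1  2  2  3  3  4  4  4
 z  0  1  2  3  3  3  4  4  5

3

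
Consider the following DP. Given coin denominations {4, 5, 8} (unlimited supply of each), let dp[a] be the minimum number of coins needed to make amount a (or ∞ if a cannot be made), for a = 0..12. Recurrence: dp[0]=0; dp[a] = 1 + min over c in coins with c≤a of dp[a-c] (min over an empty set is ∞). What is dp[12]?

 a  0  1  2  3  4  5  6  7  8  9 10 11 12
dp  0  -  -  -  1  1  -  -  1  2  2  -  2
(- denotes ∞ / unreachable)

2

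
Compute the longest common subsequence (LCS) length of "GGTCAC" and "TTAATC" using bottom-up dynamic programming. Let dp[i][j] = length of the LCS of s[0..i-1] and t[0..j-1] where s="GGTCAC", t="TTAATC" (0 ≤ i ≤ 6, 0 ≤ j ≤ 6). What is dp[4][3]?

   ''  T  T  A  A  T  C
''  0  0  0  0  0  0  0
 G  0  0  0  0  0  0  0
 G  0  0  0  0  0  0  0
 T  0  1  1  1  1  1  1
 C  0  1  1  1  1  1  2
 A  0  1  1  2  2  2  2
 C  0  1  1  2  2  2  3

1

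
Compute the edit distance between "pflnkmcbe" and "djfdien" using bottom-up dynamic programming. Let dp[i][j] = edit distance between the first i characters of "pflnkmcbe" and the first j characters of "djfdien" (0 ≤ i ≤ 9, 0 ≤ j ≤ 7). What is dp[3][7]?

6

   ''  d  j  f  d  i  e  n
''  0  1  2  3  4  5  6  7
 p  1  1  2  3  4  5  6  7
 f  2  2  2  2  3  4  5  6
 l  3  3  3  3  3  4  5  6
 n  4  4  4  4  4  4  5  5
 k  5  5  5  5  5  5  5  6
 m  6  6  6  6  6  6  6  6
 c  7  7  7  7  7  7  7  7
 b  8  8  8  8  8  8  8  8
 e  9  9  9  9  9  9  8  9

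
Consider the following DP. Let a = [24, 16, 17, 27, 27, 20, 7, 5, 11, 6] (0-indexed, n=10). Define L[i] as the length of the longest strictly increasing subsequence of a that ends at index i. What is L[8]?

   i    0    1    2    3    4    5    6    7    8    9
a[i]   24   16   17   27   27   20    7    5   11    6
L[i]    1    1    2    3    3    3    1    1    2    2

2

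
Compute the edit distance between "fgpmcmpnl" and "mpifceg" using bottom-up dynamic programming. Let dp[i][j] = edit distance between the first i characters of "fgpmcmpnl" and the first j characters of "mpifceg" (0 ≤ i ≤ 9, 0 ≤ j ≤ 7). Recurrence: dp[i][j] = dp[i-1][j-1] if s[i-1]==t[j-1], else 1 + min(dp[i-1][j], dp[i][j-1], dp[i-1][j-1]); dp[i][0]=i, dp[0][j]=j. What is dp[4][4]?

4

   ''  m  p  i  f  c  e  g
''  0  1  2  3  4  5  6  7
 f  1  1  2  3  3  4  5  6
 g  2  2  2  3  4  4  5  5
 p  3  3  2  3  4  5  5  6
 m  4  3  3  3  4  5  6  6
 c  5  4  4  4  4  4  5  6
 m  6  5  5  5  5  5  5  6
 p  7  6  5  6  6  6  6  6
 n  8  7  6  6  7  7  7  7
 l  9  8  7  7  7  8  8  8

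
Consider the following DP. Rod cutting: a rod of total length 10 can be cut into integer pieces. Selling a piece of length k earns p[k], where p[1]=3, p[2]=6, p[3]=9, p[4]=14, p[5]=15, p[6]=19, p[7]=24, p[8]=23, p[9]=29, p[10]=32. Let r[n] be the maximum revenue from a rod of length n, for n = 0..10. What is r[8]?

   n    0    1    2    3    4    5    6    7    8    9   10
r[n]    0    3    6    9   14   17   20   24   28   31   34

28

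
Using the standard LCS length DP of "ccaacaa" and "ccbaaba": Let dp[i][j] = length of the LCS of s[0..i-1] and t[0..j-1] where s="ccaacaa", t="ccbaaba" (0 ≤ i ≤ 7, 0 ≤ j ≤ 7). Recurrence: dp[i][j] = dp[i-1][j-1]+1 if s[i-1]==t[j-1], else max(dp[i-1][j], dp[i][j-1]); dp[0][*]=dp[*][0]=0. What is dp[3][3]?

   ''  c  c  b  a  a  b  a
''  0  0  0  0  0  0  0  0
 c  0  1  1  1  1  1  1  1
 c  0  1  2  2  2  2  2  2
 a  0  1  2  2  3  3  3  3
 a  0  1  2  2  3  4  4  4
 c  0  1  2  2  3  4  4  4
 a  0  1  2  2  3  4  4  5
 a  0  1  2  2  3  4  4  5

2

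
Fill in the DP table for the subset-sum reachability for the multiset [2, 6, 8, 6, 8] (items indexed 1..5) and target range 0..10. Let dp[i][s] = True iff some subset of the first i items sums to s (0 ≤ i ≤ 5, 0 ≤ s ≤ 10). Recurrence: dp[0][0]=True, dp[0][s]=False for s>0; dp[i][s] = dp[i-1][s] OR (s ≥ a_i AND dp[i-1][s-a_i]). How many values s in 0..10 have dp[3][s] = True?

i\s   0   1   2   3   4   5   6   7   8   9  10
  0   T   F   F   F   F   F   F   F   F   F   F
  1   T   F   T   F   F   F   F   F   F   F   F
  2   T   F   T   F   F   F   T   F   T   F   F
  3   T   F   T   F   F   F   T   F   T   F   T
  4   T   F   T   F   F   F   T   F   T   F   T
  5   T   F   T   F   F   F   T   F   T   F   T

5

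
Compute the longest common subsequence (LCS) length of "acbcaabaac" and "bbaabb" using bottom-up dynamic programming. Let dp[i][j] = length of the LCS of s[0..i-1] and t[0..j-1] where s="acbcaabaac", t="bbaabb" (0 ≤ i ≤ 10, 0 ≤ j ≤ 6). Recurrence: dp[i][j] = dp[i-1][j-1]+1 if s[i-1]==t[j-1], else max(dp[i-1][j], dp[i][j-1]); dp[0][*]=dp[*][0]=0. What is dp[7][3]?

2

   ''  b  b  a  a  b  b
''  0  0  0  0  0  0  0
 a  0  0  0  1  1  1  1
 c  0  0  0  1  1  1  1
 b  0  1  1  1  1  2  2
 c  0  1  1  1  1  2  2
 a  0  1  1  2  2  2  2
 a  0  1  1  2  3  3  3
 b  0  1  2  2  3  4  4
 a  0  1  2  3  3  4  4
 a  0  1  2  3  4  4  4
 c  0  1  2  3  4  4  4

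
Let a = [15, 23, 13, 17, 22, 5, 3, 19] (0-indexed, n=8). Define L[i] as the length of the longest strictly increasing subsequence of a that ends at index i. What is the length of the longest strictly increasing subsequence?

3

   i    0    1    2    3    4    5    6    7
a[i]   15   23   13   17   22    5    3   19
L[i]    1    2    1    2    3    1    1    3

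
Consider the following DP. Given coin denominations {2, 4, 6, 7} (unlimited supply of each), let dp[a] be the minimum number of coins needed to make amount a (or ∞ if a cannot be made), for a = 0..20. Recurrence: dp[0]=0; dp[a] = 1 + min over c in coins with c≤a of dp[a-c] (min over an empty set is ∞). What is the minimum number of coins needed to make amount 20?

3

 a  0  1  2  3  4  5  6  7  8  9 10 11 12 13 14 15 16 17 18 19 20
dp  0  -  1  -  1  -  1  1  2  2  2  2  2  2  2  3  3  3  3  3  3
(- denotes ∞ / unreachable)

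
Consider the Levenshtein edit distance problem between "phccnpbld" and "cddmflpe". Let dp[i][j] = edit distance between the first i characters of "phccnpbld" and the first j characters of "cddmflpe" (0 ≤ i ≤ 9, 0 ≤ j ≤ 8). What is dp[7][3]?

   ''  c  d  d  m  f  l  p  e
''  0  1  2  3  4  5  6  7  8
 p  1  1  2  3  4  5  6  6  7
 h  2  2  2  3  4  5  6  7  7
 c  3  2  3  3  4  5  6  7  8
 c  4  3  3  4  4  5  6  7  8
 n  5  4  4  4  5  5  6  7  8
 p  6  5  5  5  5  6  6  6  7
 b  7  6  6  6  6  6  7  7  7
 l  8  7  7  7  7  7  6  7  8
 d  9  8  7  7  8  8  7  7  8

6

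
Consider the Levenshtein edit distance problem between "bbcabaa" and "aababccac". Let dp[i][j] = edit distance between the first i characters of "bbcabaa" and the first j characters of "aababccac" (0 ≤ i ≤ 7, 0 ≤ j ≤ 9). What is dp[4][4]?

   ''  a  a  b  a  b  c  c  a  c
''  0  1  2  3  4  5  6  7  8  9
 b  1  1  2  2  3  4  5  6  7  8
 b  2  2  2  2  3  3  4  5  6  7
 c  3  3  3  3  3  4  3  4  5  6
 a  4  3  3  4  3  4  4  4  4  5
 b  5  4  4  3  4  3  4  5  5  5
 a  6  5  4  4  3  4  4  5  5  6
 a  7  6  5  5  4  4  5  5  5  6

3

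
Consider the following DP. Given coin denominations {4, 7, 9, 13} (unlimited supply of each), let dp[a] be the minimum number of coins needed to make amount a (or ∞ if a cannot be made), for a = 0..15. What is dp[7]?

 a  0  1  2  3  4  5  6  7  8  9 10 11 12 13 14 15
dp  0  -  -  -  1  -  -  1  2  1  -  2  3  1  2  3
(- denotes ∞ / unreachable)

1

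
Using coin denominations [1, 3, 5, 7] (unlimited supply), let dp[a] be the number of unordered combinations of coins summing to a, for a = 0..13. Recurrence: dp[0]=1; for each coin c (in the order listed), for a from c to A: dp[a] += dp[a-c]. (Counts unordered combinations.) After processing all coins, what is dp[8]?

after  coin     0     1     2     3     4     5     6     7     8     9    10    11    12    13
          1     1     1     1     1     1     1     1     1     1     1     1     1     1     1
          3     1     1     1     2     2     2     3     3     3     4     4     4     5     5
          5     1     1     1     2     2     3     4     4     5     6     7     8     9    10
          7     1     1     1     2     2     3     4     5     6     7     9    10    12    14

6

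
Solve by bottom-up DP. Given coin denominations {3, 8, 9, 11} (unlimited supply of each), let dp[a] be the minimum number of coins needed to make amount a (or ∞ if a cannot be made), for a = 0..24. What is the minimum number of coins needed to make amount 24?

3

 a  0  1  2  3  4  5  6  7  8  9 10 11 12 13 14 15 16 17 18 19 20 21 22 23 24
dp  0  -  -  1  -  -  2  -  1  1  -  1  2  -  2  3  2  2  2  2  2  3  2  3  3
(- denotes ∞ / unreachable)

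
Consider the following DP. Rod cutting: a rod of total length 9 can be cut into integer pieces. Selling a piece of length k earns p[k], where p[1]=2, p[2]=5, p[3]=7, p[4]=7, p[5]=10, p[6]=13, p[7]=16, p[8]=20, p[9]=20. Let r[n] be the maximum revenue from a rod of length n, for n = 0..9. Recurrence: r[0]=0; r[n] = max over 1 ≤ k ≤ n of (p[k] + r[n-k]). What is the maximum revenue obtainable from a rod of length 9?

   n    0    1    2    3    4    5    6    7    8    9
r[n]    0    2    5    7   10   12   15   17   20   22

22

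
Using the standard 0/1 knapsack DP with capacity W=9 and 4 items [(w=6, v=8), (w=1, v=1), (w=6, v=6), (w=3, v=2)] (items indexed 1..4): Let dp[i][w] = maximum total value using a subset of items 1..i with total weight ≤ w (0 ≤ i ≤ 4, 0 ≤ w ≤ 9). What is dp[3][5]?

1

i\w   0   1   2   3   4   5   6   7   8   9
  0   0   0   0   0   0   0   0   0   0   0
  1   0   0   0   0   0   0   8   8   8   8
  2   0   1   1   1   1   1   8   9   9   9
  3   0   1   1   1   1   1   8   9   9   9
  4   0   1   1   2   3   3   8   9   9  10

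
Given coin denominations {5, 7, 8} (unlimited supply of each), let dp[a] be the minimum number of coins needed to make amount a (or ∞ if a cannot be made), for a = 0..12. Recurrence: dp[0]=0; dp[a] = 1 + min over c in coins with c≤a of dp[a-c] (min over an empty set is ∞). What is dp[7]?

 a  0  1  2  3  4  5  6  7  8  9 10 11 12
dp  0  -  -  -  -  1  -  1  1  -  2  -  2
(- denotes ∞ / unreachable)

1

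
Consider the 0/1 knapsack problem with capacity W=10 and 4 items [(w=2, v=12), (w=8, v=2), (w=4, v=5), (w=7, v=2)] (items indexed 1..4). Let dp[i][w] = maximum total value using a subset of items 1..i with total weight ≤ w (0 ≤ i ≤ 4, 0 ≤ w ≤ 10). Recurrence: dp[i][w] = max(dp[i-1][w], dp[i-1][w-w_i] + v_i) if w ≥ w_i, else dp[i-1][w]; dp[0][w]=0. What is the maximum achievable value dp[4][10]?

17

i\w   0   1   2   3   4   5   6   7   8   9  10
  0   0   0   0   0   0   0   0   0   0   0   0
  1   0   0  12  12  12  12  12  12  12  12  12
  2   0   0  12  12  12  12  12  12  12  12  14
  3   0   0  12  12  12  12  17  17  17  17  17
  4   0   0  12  12  12  12  17  17  17  17  17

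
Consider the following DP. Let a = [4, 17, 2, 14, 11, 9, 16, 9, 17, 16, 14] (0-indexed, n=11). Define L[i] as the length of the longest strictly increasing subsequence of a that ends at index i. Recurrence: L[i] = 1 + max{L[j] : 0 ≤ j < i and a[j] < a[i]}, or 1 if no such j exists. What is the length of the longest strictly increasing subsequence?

4

   i    0    1    2    3    4    5    6    7    8    9   10
a[i]    4   17    2   14   11    9   16    9   17   16   14
L[i]    1    2    1    2    2    2    3    2    4    3    3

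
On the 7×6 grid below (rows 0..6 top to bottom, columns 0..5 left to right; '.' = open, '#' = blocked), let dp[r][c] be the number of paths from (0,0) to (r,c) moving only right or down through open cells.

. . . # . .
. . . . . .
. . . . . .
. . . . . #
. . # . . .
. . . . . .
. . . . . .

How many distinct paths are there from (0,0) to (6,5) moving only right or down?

r\c   0   1   2   3   4   5
  0   1   1   1   0   0   0
  1   1   2   3   3   3   3
  2   1   3   6   9  12  15
  3   1   4  10  19  31   0
  4   1   5   0  19  50  50
  5   1   6   6  25  75 125
  6   1   7  13  38 113 238

238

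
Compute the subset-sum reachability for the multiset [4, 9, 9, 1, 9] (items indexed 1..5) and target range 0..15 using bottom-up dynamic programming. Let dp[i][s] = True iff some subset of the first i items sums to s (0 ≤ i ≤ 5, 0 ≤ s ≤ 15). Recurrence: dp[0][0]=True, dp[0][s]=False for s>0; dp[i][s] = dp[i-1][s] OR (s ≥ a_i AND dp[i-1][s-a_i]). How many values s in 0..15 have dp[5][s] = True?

8

i\s   0   1   2   3   4   5   6   7   8   9  10  11  12  13  14  15
  0   T   F   F   F   F   F   F   F   F   F   F   F   F   F   F   F
  1   T   F   F   F   T   F   F   F   F   F   F   F   F   F   F   F
  2   T   F   F   F   T   F   F   F   F   T   F   F   F   T   F   F
  3   T   F   F   F   T   F   F   F   F   T   F   F   F   T   F   F
  4   T   T   F   F   T   T   F   F   F   T   T   F   F   T   T   F
  5   T   T   F   F   T   T   F   F   F   T   T   F   F   T   T   F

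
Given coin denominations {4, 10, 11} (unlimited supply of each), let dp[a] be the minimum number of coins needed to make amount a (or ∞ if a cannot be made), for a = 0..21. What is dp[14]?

 a  0  1  2  3  4  5  6  7  8  9 10 11 12 13 14 15 16 17 18 19 20 21
dp  0  -  -  -  1  -  -  -  2  -  1  1  3  -  2  2  4  -  3  3  2  2
(- denotes ∞ / unreachable)

2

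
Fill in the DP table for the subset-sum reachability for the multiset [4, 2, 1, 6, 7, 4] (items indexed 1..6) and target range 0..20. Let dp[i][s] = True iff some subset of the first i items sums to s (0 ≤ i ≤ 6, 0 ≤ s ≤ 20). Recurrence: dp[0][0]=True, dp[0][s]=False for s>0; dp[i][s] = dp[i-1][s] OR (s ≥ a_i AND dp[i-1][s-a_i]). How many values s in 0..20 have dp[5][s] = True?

21

i\s   0   1   2   3   4   5   6   7   8   9  10  11  12  13  14  15  16  17  18  19  20
  0   T   F   F   F   F   F   F   F   F   F   F   F   F   F   F   F   F   F   F   F   F
  1   T   F   F   F   T   F   F   F   F   F   F   F   F   F   F   F   F   F   F   F   F
  2   T   F   T   F   T   F   T   F   F   F   F   F   F   F   F   F   F   F   F   F   F
  3   T   T   T   T   T   T   T   T   F   F   F   F   F   F   F   F   F   F   F   F   F
  4   T   T   T   T   T   T   T   T   T   T   T   T   T   T   F   F   F   F   F   F   F
  5   T   T   T   T   T   T   T   T   T   T   T   T   T   T   T   T   T   T   T   T   T
  6   T   T   T   T   T   T   T   T   T   T   T   T   T   T   T   T   T   T   T   T   T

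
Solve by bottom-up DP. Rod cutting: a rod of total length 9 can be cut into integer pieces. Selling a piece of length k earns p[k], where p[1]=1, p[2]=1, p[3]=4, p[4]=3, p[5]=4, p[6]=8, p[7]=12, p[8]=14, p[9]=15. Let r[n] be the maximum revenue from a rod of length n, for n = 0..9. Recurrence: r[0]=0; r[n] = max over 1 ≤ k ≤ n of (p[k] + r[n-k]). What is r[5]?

   n    0    1    2    3    4    5    6    7    8    9
r[n]    0    1    2    4    5    6    8   12   14   15

6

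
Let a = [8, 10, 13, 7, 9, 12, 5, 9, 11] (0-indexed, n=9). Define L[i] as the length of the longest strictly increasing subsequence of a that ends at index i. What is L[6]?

1

   i    0    1    2    3    4    5    6    7    8
a[i]    8   10   13    7    9   12    5    9   11
L[i]    1    2    3    1    2    3    1    2    3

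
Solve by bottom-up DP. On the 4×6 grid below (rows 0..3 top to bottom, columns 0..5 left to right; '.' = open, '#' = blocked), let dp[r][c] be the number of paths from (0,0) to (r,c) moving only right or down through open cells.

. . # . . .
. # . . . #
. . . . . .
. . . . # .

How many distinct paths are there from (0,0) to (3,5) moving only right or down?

1

r\c   0   1   2   3   4   5
  0   1   1   0   0   0   0
  1   1   0   0   0   0   0
  2   1   1   1   1   1   1
  3   1   2   3   4   0   1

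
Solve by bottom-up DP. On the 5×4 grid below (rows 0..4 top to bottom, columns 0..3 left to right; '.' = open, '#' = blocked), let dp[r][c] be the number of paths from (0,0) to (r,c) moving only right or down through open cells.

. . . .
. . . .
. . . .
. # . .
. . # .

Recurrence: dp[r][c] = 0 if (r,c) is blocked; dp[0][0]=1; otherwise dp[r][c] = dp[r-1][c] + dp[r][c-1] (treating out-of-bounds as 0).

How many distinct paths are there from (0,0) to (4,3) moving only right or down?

16

r\c   0   1   2   3
  0   1   1   1   1
  1   1   2   3   4
  2   1   3   6  10
  3   1   0   6  16
  4   1   1   0  16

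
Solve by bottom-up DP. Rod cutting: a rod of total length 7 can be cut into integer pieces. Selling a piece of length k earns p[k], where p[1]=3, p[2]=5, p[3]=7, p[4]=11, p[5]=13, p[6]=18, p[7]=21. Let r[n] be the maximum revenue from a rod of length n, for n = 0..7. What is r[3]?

9

   n    0    1    2    3    4    5    6    7
r[n]    0    3    6    9   12   15   18   21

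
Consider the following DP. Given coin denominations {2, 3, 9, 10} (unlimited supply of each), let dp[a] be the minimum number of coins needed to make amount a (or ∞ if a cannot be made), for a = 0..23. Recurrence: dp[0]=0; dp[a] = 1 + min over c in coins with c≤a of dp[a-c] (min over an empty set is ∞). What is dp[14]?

 a  0  1  2  3  4  5  6  7  8  9 10 11 12 13 14 15 16 17 18 19 20 21 22 23
dp  0  -  1  1  2  2  2  3  3  1  1  2  2  2  3  3  3  4  2  2  2  3  3  3
(- denotes ∞ / unreachable)

3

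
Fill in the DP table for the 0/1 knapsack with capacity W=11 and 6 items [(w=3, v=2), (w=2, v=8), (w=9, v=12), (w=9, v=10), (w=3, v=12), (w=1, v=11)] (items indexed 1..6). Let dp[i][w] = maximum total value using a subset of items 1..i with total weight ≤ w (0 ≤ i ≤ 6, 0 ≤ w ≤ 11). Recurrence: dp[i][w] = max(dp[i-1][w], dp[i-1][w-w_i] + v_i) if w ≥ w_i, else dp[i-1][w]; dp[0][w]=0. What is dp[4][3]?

i\w   0   1   2   3   4   5   6   7   8   9  10  11
  0   0   0   0   0   0   0   0   0   0   0   0   0
  1   0   0   0   2   2   2   2   2   2   2   2   2
  2   0   0   8   8   8  10  10  10  10  10  10  10
  3   0   0   8   8   8  10  10  10  10  12  12  20
  4   0   0   8   8   8  10  10  10  10  12  12  20
  5   0   0   8  12  12  20  20  20  22  22  22  22
  6   0  11  11  19  23  23  31  31  31  33  33  33

8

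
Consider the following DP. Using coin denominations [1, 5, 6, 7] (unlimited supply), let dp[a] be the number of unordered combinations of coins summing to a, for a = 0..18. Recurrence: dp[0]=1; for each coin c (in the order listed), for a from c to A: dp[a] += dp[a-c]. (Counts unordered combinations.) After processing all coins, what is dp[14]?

after  coin     0     1     2     3     4     5     6     7     8     9    10    11    12    13    14    15    16    17    18
          1     1     1     1     1     1     1     1     1     1     1     1     1     1     1     1     1     1     1     1
          5     1     1     1     1     1     2     2     2     2     2     3     3     3     3     3     4     4     4     4
          6     1     1     1     1     1     2     3     3     3     3     4     5     6     6     6     7     8     9    10
          7     1     1     1     1     1     2     3     4     4     4     5     6     8     9    10    11    12    14    16

10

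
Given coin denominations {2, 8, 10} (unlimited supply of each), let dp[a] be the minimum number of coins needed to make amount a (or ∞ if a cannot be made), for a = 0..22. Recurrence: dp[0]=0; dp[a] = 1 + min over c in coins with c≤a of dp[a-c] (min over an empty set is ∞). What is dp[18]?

 a  0  1  2  3  4  5  6  7  8  9 10 11 12 13 14 15 16 17 18 19 20 21 22
dp  0  -  1  -  2  -  3  -  1  -  1  -  2  -  3  -  2  -  2  -  2  -  3
(- denotes ∞ / unreachable)

2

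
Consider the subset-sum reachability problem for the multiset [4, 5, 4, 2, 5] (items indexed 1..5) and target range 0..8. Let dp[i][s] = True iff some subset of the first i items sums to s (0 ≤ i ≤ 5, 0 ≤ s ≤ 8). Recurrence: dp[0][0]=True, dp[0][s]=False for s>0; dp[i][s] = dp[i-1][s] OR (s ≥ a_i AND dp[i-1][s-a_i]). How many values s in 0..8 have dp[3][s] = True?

4

i\s   0   1   2   3   4   5   6   7   8
  0   T   F   F   F   F   F   F   F   F
  1   T   F   F   F   T   F   F   F   F
  2   T   F   F   F   T   T   F   F   F
  3   T   F   F   F   T   T   F   F   T
  4   T   F   T   F   T   T   T   T   T
  5   T   F   T   F   T   T   T   T   T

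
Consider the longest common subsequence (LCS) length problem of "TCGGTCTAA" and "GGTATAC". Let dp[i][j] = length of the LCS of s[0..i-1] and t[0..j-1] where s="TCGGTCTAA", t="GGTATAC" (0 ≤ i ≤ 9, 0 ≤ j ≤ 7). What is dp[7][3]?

3

   ''  G  G  T  A  T  A  C
''  0  0  0  0  0  0  0  0
 T  0  0  0  1  1  1  1  1
 C  0  0  0  1  1  1  1  2
 G  0  1  1  1  1  1  1  2
 G  0  1  2  2  2  2  2  2
 T  0  1  2  3  3  3  3  3
 C  0  1  2  3  3  3  3  4
 T  0  1  2  3  3  4  4  4
 A  0  1  2  3  4  4  5  5
 A  0  1  2  3  4  4  5  5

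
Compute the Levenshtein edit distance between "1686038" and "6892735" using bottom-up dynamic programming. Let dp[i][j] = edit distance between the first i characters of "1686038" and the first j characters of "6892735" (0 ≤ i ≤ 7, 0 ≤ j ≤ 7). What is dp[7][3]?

   ''  6  8  9  2  7  3  5
''  0  1  2  3  4  5  6  7
 1  1  1  2  3  4  5  6  7
 6  2  1  2  3  4  5  6  7
 8  3  2  1  2  3  4  5  6
 6  4  3  2  2  3  4  5  6
 0  5  4  3  3  3  4  5  6
 3  6  5  4  4  4  4  4  5
 8  7  6  5  5  5  5  5  5

5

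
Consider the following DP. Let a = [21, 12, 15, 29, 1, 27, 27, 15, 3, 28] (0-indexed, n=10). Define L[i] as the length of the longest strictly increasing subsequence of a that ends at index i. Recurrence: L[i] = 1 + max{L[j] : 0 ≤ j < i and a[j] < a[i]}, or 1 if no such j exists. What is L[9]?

   i    0    1    2    3    4    5    6    7    8    9
a[i]   21   12   15   29    1   27   27   15    3   28
L[i]    1    1    2    3    1    3    3    2    2    4

4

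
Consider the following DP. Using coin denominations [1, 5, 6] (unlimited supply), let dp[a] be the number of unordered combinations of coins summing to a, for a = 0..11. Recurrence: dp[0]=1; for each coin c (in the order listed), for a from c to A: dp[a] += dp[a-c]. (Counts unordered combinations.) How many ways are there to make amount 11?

5

after  coin     0     1     2     3     4     5     6     7     8     9    10    11
          1     1     1     1     1     1     1     1     1     1     1     1     1
          5     1     1     1     1     1     2     2     2     2     2     3     3
          6     1     1     1     1     1     2     3     3     3     3     4     5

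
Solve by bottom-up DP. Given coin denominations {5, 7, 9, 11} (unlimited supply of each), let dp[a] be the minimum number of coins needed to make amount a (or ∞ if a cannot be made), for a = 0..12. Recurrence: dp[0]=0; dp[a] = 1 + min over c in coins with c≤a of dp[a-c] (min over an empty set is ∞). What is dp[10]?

2

 a  0  1  2  3  4  5  6  7  8  9 10 11 12
dp  0  -  -  -  -  1  -  1  -  1  2  1  2
(- denotes ∞ / unreachable)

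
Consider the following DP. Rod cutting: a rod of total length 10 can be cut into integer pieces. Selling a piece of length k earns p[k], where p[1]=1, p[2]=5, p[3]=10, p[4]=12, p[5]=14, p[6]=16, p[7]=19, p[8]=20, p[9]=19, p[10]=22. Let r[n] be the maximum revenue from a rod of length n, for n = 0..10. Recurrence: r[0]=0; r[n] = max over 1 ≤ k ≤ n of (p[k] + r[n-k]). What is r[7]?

   n    0    1    2    3    4    5    6    7    8    9   10
r[n]    0    1    5   10   12   15   20   22   25   30   32

22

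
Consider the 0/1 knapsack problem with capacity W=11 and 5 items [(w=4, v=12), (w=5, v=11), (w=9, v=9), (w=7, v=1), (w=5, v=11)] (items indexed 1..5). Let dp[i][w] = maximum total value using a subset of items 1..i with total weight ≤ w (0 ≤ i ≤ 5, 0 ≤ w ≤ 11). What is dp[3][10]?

23

i\w   0   1   2   3   4   5   6   7   8   9  10  11
  0   0   0   0   0   0   0   0   0   0   0   0   0
  1   0   0   0   0  12  12  12  12  12  12  12  12
  2   0   0   0   0  12  12  12  12  12  23  23  23
  3   0   0   0   0  12  12  12  12  12  23  23  23
  4   0   0   0   0  12  12  12  12  12  23  23  23
  5   0   0   0   0  12  12  12  12  12  23  23  23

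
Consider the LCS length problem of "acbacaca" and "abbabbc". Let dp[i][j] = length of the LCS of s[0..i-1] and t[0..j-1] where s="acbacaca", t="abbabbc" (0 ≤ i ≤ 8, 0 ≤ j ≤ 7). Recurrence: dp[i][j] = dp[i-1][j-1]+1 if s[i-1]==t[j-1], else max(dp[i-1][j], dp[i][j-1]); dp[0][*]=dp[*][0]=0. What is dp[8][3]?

   ''  a  b  b  a  b  b  c
''  0  0  0  0  0  0  0  0
 a  0  1  1  1  1  1  1  1
 c  0  1  1  1  1  1  1  2
 b  0  1  2  2  2  2  2  2
 a  0  1  2  2  3  3  3  3
 c  0  1  2  2  3  3  3  4
 a  0  1  2  2  3  3  3  4
 c  0  1  2  2  3  3  3  4
 a  0  1  2  2  3  3  3  4

2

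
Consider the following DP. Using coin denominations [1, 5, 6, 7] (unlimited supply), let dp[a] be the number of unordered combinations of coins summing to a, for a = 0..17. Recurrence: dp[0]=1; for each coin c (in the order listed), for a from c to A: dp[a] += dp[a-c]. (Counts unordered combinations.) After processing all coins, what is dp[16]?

12

after  coin     0     1     2     3     4     5     6     7     8     9    10    11    12    13    14    15    16    17
          1     1     1     1     1     1     1     1     1     1     1     1     1     1     1     1     1     1     1
          5     1     1     1     1     1     2     2     2     2     2     3     3     3     3     3     4     4     4
          6     1     1     1     1     1     2     3     3     3     3     4     5     6     6     6     7     8     9
          7     1     1     1     1     1     2     3     4     4     4     5     6     8     9    10    11    12    14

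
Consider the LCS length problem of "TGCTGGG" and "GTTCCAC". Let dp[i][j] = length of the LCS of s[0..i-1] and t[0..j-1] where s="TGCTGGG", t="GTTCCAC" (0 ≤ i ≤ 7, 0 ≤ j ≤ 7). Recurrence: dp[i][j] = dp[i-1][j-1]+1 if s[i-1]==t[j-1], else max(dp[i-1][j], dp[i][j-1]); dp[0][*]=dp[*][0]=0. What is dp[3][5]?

   ''  G  T  T  C  C  A  C
''  0  0  0  0  0  0  0  0
 T  0  0  1  1  1  1  1  1
 G  0  1  1  1  1  1  1  1
 C  0  1  1  1  2  2  2  2
 T  0  1  2  2  2  2  2  2
 G  0  1  2  2  2  2  2  2
 G  0  1  2  2  2  2  2  2
 G  0  1  2  2  2  2  2  2

2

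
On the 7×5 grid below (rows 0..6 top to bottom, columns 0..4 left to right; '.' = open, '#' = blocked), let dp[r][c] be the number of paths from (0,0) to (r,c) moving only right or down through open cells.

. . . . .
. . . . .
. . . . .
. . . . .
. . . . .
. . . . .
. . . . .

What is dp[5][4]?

r\c   0   1   2   3   4
  0   1   1   1   1   1
  1   1   2   3   4   5
  2   1   3   6  10  15
  3   1   4  10  20  35
  4   1   5  15  35  70
  5   1   6  21  56 126
  6   1   7  28  84 210

126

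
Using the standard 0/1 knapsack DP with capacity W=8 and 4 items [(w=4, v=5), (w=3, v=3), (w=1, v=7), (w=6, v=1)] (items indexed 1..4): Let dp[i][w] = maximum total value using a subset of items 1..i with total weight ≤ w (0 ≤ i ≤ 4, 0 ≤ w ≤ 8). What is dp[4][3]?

7

i\w   0   1   2   3   4   5   6   7   8
  0   0   0   0   0   0   0   0   0   0
  1   0   0   0   0   5   5   5   5   5
  2   0   0   0   3   5   5   5   8   8
  3   0   7   7   7  10  12  12  12  15
  4   0   7   7   7  10  12  12  12  15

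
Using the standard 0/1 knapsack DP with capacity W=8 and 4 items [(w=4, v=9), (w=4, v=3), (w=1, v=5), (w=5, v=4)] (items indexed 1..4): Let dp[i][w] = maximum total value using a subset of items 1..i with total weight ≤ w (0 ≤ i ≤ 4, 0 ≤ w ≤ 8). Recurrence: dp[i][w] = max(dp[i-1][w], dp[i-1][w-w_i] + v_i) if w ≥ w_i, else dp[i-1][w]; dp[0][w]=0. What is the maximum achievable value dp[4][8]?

14

i\w   0   1   2   3   4   5   6   7   8
  0   0   0   0   0   0   0   0   0   0
  1   0   0   0   0   9   9   9   9   9
  2   0   0   0   0   9   9   9   9  12
  3   0   5   5   5   9  14  14  14  14
  4   0   5   5   5   9  14  14  14  14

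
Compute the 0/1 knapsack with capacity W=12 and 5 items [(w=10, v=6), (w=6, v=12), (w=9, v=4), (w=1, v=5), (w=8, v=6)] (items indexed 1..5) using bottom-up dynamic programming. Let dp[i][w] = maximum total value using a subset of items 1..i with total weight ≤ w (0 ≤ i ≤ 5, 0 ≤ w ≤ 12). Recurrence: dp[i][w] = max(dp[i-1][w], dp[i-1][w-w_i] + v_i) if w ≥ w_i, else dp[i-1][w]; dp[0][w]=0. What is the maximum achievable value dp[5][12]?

i\w   0   1   2   3   4   5   6   7   8   9  10  11  12
  0   0   0   0   0   0   0   0   0   0   0   0   0   0
  1   0   0   0   0   0   0   0   0   0   0   6   6   6
  2   0   0   0   0   0   0  12  12  12  12  12  12  12
  3   0   0   0   0   0   0  12  12  12  12  12  12  12
  4   0   5   5   5   5   5  12  17  17  17  17  17  17
  5   0   5   5   5   5   5  12  17  17  17  17  17  17

17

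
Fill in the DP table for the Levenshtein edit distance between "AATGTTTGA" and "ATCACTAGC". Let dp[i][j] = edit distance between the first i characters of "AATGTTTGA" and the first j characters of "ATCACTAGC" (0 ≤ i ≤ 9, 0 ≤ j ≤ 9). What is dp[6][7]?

   ''  A  T  C  A  C  T  A  G  C
''  0  1  2  3  4  5  6  7  8  9
 A  1  0  1  2  3  4  5  6  7  8
 A  2  1  1  2  2  3  4  5  6  7
 T  3  2  1  2  3  3  3  4  5  6
 G  4  3  2  2  3  4  4  4  4  5
 T  5  4  3  3  3  4  4  5  5  5
 T  6  5  4  4  4  4  4  5  6  6
 T  7  6  5  5  5  5  4  5  6  7
 G  8  7  6  6  6  6  5  5  5  6
 A  9  8  7  7  6  7  6  5  6  6

5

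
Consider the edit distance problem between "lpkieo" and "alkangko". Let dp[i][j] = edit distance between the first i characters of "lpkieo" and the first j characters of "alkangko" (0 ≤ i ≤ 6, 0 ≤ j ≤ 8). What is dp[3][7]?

   ''  a  l  k  a  n  g  k  o
''  0  1  2  3  4  5  6  7  8
 l  1  1  1  2  3  4  5  6  7
 p  2  2  2  2  3  4  5  6  7
 k  3  3  3  2  3  4  5  5  6
 i  4  4  4  3  3  4  5  6  6
 e  5  5  5  4  4  4  5  6  7
 o  6  6  6  5  5  5  5  6  6

5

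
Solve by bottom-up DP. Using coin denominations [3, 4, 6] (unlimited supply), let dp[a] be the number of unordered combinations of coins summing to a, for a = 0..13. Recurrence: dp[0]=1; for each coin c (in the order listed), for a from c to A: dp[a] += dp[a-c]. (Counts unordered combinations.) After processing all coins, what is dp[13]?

after  coin     0     1     2     3     4     5     6     7     8     9    10    11    12    13
          3     1     0     0     1     0     0     1     0     0     1     0     0     1     0
          4     1     0     0     1     1     0     1     1     1     1     1     1     2     1
          6     1     0     0     1     1     0     2     1     1     2     2     1     4     2

2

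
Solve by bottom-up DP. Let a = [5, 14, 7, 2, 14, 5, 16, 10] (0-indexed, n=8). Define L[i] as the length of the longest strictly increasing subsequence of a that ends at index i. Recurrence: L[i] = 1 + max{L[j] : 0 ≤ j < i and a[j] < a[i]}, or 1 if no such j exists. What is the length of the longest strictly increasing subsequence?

   i    0    1    2    3    4    5    6    7
a[i]    5   14    7    2   14    5   16   10
L[i]    1    2    2    1    3    2    4    3

4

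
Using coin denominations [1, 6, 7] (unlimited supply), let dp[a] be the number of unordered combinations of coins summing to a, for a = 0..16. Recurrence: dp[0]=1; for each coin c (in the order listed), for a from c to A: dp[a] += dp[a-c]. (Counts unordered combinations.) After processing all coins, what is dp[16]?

6

after  coin     0     1     2     3     4     5     6     7     8     9    10    11    12    13    14    15    16
          1     1     1     1     1     1     1     1     1     1     1     1     1     1     1     1     1     1
          6     1     1     1     1     1     1     2     2     2     2     2     2     3     3     3     3     3
          7     1     1     1     1     1     1     2     3     3     3     3     3     4     5     6     6     6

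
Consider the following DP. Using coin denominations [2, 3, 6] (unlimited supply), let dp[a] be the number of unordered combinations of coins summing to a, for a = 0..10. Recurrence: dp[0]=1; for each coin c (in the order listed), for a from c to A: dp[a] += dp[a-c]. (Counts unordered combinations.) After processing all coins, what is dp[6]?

3

after  coin     0     1     2     3     4     5     6     7     8     9    10
          2     1     0     1     0     1     0     1     0     1     0     1
          3     1     0     1     1     1     1     2     1     2     2     2
          6     1     0     1     1     1     1     3     1     3     3     3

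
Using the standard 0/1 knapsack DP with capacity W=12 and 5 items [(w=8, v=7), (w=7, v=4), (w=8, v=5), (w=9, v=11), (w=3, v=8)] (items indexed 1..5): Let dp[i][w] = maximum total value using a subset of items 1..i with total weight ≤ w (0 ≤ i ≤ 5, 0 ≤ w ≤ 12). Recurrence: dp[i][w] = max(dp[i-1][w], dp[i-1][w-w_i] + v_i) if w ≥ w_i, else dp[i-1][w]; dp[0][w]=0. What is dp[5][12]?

i\w   0   1   2   3   4   5   6   7   8   9  10  11  12
  0   0   0   0   0   0   0   0   0   0   0   0   0   0
  1   0   0   0   0   0   0   0   0   7   7   7   7   7
  2   0   0   0   0   0   0   0   4   7   7   7   7   7
  3   0   0   0   0   0   0   0   4   7   7   7   7   7
  4   0   0   0   0   0   0   0   4   7  11  11  11  11
  5   0   0   0   8   8   8   8   8   8  11  12  15  19

19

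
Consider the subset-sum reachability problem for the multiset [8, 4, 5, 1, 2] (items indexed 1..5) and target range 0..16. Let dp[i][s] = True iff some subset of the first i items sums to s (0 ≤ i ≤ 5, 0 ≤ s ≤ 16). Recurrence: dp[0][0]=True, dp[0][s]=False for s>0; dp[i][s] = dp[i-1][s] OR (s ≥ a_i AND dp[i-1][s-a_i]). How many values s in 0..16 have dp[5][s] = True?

i\s   0   1   2   3   4   5   6   7   8   9  10  11  12  13  14  15  16
  0   T   F   F   F   F   F   F   F   F   F   F   F   F   F   F   F   F
  1   T   F   F   F   F   F   F   F   T   F   F   F   F   F   F   F   F
  2   T   F   F   F   T   F   F   F   T   F   F   F   T   F   F   F   F
  3   T   F   F   F   T   T   F   F   T   T   F   F   T   T   F   F   F
  4   T   T   F   F   T   T   T   F   T   T   T   F   T   T   T   F   F
  5   T   T   T   T   T   T   T   T   T   T   T   T   T   T   T   T   T

17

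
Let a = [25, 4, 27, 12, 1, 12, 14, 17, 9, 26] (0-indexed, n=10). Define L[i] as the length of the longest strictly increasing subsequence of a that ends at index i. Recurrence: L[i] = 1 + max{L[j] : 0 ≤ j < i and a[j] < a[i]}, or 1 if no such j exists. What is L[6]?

   i    0    1    2    3    4    5    6    7    8    9
a[i]   25    4   27   12    1   12   14   17    9   26
L[i]    1    1    2    2    1    2    3    4    2    5

3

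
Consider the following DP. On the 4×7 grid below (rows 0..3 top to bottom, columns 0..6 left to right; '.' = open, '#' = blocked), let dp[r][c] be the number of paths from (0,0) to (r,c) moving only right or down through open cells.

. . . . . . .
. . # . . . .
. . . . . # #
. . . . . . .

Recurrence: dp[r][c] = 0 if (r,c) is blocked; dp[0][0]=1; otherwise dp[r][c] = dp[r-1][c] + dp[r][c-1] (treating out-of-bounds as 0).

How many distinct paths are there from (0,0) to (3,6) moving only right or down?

r\c   0   1   2   3   4   5   6
  0   1   1   1   1   1   1   1
  1   1   2   0   1   2   3   4
  2   1   3   3   4   6   0   0
  3   1   4   7  11  17  17  17

17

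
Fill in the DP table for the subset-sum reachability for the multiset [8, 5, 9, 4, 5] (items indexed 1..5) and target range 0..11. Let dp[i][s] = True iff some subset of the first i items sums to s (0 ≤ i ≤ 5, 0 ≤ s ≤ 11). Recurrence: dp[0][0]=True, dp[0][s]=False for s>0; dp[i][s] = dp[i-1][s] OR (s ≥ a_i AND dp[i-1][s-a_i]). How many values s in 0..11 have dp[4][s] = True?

5

i\s   0   1   2   3   4   5   6   7   8   9  10  11
  0   T   F   F   F   F   F   F   F   F   F   F   F
  1   T   F   F   F   F   F   F   F   T   F   F   F
  2   T   F   F   F   F   T   F   F   T   F   F   F
  3   T   F   F   F   F   T   F   F   T   T   F   F
  4   T   F   F   F   T   T   F   F   T   T   F   F
  5   T   F   F   F   T   T   F   F   T   T   T   F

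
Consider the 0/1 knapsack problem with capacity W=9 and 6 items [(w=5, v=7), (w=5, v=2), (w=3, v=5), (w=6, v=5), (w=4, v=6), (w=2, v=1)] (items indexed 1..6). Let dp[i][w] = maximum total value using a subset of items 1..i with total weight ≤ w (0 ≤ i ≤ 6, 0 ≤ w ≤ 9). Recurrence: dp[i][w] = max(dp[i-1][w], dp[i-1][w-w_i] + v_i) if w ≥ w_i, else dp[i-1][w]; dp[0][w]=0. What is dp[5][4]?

i\w   0   1   2   3   4   5   6   7   8   9
  0   0   0   0   0   0   0   0   0   0   0
  1   0   0   0   0   0   7   7   7   7   7
  2   0   0   0   0   0   7   7   7   7   7
  3   0   0   0   5   5   7   7   7  12  12
  4   0   0   0   5   5   7   7   7  12  12
  5   0   0   0   5   6   7   7  11  12  13
  6   0   0   1   5   6   7   7  11  12  13

6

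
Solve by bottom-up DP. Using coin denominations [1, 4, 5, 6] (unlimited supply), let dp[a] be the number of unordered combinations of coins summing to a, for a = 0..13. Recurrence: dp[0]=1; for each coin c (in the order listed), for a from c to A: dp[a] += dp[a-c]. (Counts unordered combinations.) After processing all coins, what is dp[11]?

9

after  coin     0     1     2     3     4     5     6     7     8     9    10    11    12    13
          1     1     1     1     1     1     1     1     1     1     1     1     1     1     1
          4     1     1     1     1     2     2     2     2     3     3     3     3     4     4
          5     1     1     1     1     2     3     3     3     4     5     6     6     7     8
          6     1     1     1     1     2     3     4     4     5     6     8     9    11    12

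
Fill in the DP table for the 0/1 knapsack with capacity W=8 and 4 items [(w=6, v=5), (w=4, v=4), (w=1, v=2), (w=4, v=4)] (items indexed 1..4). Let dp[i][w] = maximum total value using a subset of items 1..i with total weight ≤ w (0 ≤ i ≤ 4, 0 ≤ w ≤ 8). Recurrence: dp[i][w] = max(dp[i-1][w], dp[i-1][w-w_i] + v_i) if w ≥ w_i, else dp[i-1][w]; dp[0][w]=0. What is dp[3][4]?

4

i\w   0   1   2   3   4   5   6   7   8
  0   0   0   0   0   0   0   0   0   0
  1   0   0   0   0   0   0   5   5   5
  2   0   0   0   0   4   4   5   5   5
  3   0   2   2   2   4   6   6   7   7
  4   0   2   2   2   4   6   6   7   8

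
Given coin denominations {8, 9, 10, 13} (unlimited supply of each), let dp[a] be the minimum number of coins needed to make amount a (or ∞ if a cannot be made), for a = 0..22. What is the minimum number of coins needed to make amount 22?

2

 a  0  1  2  3  4  5  6  7  8  9 10 11 12 13 14 15 16 17 18 19 20 21 22
dp  0  -  -  -  -  -  -  -  1  1  1  -  -  1  -  -  2  2  2  2  2  2  2
(- denotes ∞ / unreachable)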